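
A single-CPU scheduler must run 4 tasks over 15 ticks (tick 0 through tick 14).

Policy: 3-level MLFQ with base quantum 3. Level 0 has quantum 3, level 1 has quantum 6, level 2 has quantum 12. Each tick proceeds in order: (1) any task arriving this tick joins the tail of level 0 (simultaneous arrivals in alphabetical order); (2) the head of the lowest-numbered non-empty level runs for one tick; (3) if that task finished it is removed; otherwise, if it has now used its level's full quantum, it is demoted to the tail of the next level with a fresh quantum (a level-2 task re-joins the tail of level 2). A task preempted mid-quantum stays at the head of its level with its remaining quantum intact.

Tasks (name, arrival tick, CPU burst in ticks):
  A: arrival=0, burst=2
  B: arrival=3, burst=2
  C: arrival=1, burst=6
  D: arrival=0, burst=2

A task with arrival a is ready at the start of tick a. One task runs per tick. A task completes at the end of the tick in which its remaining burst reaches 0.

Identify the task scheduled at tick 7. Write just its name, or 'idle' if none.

t=0: L0/L1/L2 = AD/-/- → run A
t=1: L0/L1/L2 = ADC/-/- → run A
t=2: L0/L1/L2 = DC/-/- → run D
t=3: L0/L1/L2 = DCB/-/- → run D
t=4: L0/L1/L2 = CB/-/- → run C
t=5: L0/L1/L2 = CB/-/- → run C
t=6: L0/L1/L2 = CB/-/- → run C
t=7: L0/L1/L2 = B/C/- → run B
t=8: L0/L1/L2 = B/C/- → run B
t=9: L0/L1/L2 = -/C/- → run C
t=10: L0/L1/L2 = -/C/- → run C
t=11: L0/L1/L2 = -/C/- → run C
t=12: (idle)
t=13: (idle)
t=14: (idle)

running at tick 7 = B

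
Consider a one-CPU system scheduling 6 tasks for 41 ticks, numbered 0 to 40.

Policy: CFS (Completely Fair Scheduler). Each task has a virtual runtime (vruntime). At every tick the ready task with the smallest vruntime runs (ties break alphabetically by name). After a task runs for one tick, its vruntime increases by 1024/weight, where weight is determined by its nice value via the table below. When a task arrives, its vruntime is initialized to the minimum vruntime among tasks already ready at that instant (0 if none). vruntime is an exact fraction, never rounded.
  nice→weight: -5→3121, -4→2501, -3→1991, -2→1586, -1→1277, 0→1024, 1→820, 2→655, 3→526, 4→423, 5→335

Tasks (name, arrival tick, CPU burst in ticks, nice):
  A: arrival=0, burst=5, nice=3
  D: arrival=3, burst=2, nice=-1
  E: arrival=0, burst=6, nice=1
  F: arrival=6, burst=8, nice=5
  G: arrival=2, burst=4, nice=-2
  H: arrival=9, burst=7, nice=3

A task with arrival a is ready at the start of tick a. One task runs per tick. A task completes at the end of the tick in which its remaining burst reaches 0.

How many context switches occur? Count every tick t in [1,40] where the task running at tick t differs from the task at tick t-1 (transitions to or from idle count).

t=0: vr[A=0 E=0] → run A
t=1: vr[A=512/263 E=0] → run E
t=2: vr[A=512/263 E=256/205 G=256/205] → run E
t=3: vr[A=512/263 D=256/205 E=512/205 G=256/205] → run D
t=4: vr[A=512/263 D=536832/261785 E=512/205 G=256/205] → run G
t=5: vr[A=512/263 D=536832/261785 E=512/205 G=307968/162565] → run G
t=6: vr[A=512/263 D=536832/261785 E=512/205 F=512/263 G=412928/162565] → run A
t=7: vr[A=1024/263 D=536832/261785 E=512/205 F=512/263 G=412928/162565] → run F
t=8: vr[A=1024/263 D=536832/261785 E=512/205 F=440832/88105 G=412928/162565] → run D
t=9: vr[A=1024/263 E=512/205 F=440832/88105 G=412928/162565 H=512/205] → run E
t=10: vr[A=1024/263 E=768/205 F=440832/88105 G=412928/162565 H=512/205] → run H
t=11: vr[A=1024/263 E=768/205 F=440832/88105 G=412928/162565 H=239616/53915] → run G
t=12: vr[A=1024/263 E=768/205 F=440832/88105 G=517888/162565 H=239616/53915] → run G
t=13: vr[A=1024/263 E=768/205 F=440832/88105 H=239616/53915] → run E
t=14: vr[A=1024/263 E=1024/205 F=440832/88105 H=239616/53915] → run A
t=15: vr[A=1536/263 E=1024/205 F=440832/88105 H=239616/53915] → run H
t=16: vr[A=1536/263 E=1024/205 F=440832/88105 H=344576/53915] → run E
t=17: vr[A=1536/263 E=256/41 F=440832/88105 H=344576/53915] → run F
t=18: vr[A=1536/263 E=256/41 F=710144/88105 H=344576/53915] → run A
t=19: vr[A=2048/263 E=256/41 F=710144/88105 H=344576/53915] → run E
t=20: vr[A=2048/263 F=710144/88105 H=344576/53915] → run H
t=21: vr[A=2048/263 F=710144/88105 H=449536/53915] → run A
t=22: vr[F=710144/88105 H=449536/53915] → run F
t=23: vr[F=979456/88105 H=449536/53915] → run H
t=24: vr[F=979456/88105 H=554496/53915] → run H
t=25: vr[F=979456/88105 H=659456/53915] → run F
t=26: vr[F=1248768/88105 H=659456/53915] → run H
t=27: vr[F=1248768/88105 H=764416/53915] → run F
t=28: vr[F=303616/17621 H=764416/53915] → run H
t=29: vr[F=303616/17621] → run F
t=30: vr[F=1787392/88105] → run F
t=31: vr[F=2056704/88105] → run F
t=32: (idle)
t=33: (idle)
t=34: (idle)
t=35: (idle)
t=36: (idle)
t=37: (idle)
t=38: (idle)
t=39: (idle)
t=40: (idle)

context switches = 26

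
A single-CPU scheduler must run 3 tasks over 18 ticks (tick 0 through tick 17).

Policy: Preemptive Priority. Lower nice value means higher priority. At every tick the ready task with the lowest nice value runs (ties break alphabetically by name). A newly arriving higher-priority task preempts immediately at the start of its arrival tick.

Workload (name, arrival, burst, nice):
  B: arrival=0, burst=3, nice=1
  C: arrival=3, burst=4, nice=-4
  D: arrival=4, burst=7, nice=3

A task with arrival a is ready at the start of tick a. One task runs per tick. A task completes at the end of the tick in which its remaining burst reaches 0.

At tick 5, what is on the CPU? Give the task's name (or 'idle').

t=0: ready={B} → run B
t=1: ready={B} → run B
t=2: ready={B} → run B
t=3: ready={C} → run C
t=4: ready={C,D} → run C
t=5: ready={C,D} → run C
t=6: ready={C,D} → run C
t=7: ready={D} → run D
t=8: ready={D} → run D
t=9: ready={D} → run D
t=10: ready={D} → run D
t=11: ready={D} → run D
t=12: ready={D} → run D
t=13: ready={D} → run D
t=14: (idle)
t=15: (idle)
t=16: (idle)
t=17: (idle)

running at tick 5 = C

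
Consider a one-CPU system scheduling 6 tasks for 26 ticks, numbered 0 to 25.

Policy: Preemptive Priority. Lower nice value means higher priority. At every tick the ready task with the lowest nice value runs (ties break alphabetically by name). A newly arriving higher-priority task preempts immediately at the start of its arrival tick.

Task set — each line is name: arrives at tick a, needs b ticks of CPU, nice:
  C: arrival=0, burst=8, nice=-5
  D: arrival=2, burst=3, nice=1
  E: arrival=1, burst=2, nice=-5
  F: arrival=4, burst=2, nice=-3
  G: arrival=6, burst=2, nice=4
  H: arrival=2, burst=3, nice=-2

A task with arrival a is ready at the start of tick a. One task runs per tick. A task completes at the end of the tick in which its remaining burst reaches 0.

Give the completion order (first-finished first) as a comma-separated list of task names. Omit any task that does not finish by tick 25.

completion order = C, E, F, H, D, G

t=0: ready={C} → run C
t=1: ready={C,E} → run C
t=2: ready={C,D,E,H} → run C
t=3: ready={C,D,E,H} → run C
t=4: ready={C,D,E,F,H} → run C
t=5: ready={C,D,E,F,H} → run C
t=6: ready={C,D,E,F,G,H} → run C
t=7: ready={C,D,E,F,G,H} → run C
t=8: ready={D,E,F,G,H} → run E
t=9: ready={D,E,F,G,H} → run E
t=10: ready={D,F,G,H} → run F
t=11: ready={D,F,G,H} → run F
t=12: ready={D,G,H} → run H
t=13: ready={D,G,H} → run H
t=14: ready={D,G,H} → run H
t=15: ready={D,G} → run D
t=16: ready={D,G} → run D
t=17: ready={D,G} → run D
t=18: ready={G} → run G
t=19: ready={G} → run G
t=20: (idle)
t=21: (idle)
t=22: (idle)
t=23: (idle)
t=24: (idle)
t=25: (idle)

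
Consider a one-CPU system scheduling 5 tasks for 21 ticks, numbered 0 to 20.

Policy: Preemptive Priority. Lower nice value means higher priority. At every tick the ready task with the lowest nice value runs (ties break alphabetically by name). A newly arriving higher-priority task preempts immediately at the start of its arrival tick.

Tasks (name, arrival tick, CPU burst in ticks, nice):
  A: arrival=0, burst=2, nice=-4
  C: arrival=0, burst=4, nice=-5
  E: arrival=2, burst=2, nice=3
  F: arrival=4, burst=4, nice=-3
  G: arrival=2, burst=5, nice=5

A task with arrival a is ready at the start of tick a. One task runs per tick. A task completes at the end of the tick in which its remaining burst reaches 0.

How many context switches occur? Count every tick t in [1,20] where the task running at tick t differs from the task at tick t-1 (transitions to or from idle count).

context switches = 5

t=0: ready={A,C} → run C
t=1: ready={A,C} → run C
t=2: ready={A,C,E,G} → run C
t=3: ready={A,C,E,G} → run C
t=4: ready={A,E,F,G} → run A
t=5: ready={A,E,F,G} → run A
t=6: ready={E,F,G} → run F
t=7: ready={E,F,G} → run F
t=8: ready={E,F,G} → run F
t=9: ready={E,F,G} → run F
t=10: ready={E,G} → run E
t=11: ready={E,G} → run E
t=12: ready={G} → run G
t=13: ready={G} → run G
t=14: ready={G} → run G
t=15: ready={G} → run G
t=16: ready={G} → run G
t=17: (idle)
t=18: (idle)
t=19: (idle)
t=20: (idle)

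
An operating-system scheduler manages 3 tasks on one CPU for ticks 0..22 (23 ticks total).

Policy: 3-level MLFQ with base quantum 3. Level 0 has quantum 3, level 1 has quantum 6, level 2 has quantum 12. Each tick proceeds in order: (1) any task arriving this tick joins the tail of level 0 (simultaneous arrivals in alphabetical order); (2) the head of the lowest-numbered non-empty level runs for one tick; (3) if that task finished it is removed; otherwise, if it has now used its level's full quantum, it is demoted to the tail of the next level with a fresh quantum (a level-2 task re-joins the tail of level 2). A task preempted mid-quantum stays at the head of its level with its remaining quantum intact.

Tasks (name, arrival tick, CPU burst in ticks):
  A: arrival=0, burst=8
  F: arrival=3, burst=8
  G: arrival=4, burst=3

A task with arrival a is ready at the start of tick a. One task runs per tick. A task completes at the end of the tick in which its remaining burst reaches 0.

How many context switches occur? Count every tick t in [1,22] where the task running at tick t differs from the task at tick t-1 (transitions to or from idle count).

context switches = 5

t=0: L0/L1/L2 = A/-/- → run A
t=1: L0/L1/L2 = A/-/- → run A
t=2: L0/L1/L2 = A/-/- → run A
t=3: L0/L1/L2 = F/A/- → run F
t=4: L0/L1/L2 = FG/A/- → run F
t=5: L0/L1/L2 = FG/A/- → run F
t=6: L0/L1/L2 = G/AF/- → run G
t=7: L0/L1/L2 = G/AF/- → run G
t=8: L0/L1/L2 = G/AF/- → run G
t=9: L0/L1/L2 = -/AF/- → run A
t=10: L0/L1/L2 = -/AF/- → run A
t=11: L0/L1/L2 = -/AF/- → run A
t=12: L0/L1/L2 = -/AF/- → run A
t=13: L0/L1/L2 = -/AF/- → run A
t=14: L0/L1/L2 = -/F/- → run F
t=15: L0/L1/L2 = -/F/- → run F
t=16: L0/L1/L2 = -/F/- → run F
t=17: L0/L1/L2 = -/F/- → run F
t=18: L0/L1/L2 = -/F/- → run F
t=19: (idle)
t=20: (idle)
t=21: (idle)
t=22: (idle)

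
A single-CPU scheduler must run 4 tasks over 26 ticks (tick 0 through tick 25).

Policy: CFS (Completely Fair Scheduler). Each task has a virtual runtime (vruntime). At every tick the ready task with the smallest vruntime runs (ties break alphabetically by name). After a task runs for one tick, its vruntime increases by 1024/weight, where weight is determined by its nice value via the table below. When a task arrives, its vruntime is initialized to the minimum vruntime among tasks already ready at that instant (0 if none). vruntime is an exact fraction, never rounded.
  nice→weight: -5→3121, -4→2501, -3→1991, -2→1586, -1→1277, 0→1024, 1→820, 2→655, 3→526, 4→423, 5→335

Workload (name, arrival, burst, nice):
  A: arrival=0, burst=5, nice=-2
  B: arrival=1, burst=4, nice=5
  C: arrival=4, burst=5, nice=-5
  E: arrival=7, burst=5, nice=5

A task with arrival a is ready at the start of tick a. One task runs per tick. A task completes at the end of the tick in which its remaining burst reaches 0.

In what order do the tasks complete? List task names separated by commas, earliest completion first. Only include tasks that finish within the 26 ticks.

t=0: vr[A=0] → run A
t=1: vr[A=512/793 B=512/793] → run A
t=2: vr[A=1024/793 B=512/793] → run B
t=3: vr[A=1024/793 B=983552/265655] → run A
t=4: vr[A=1536/793 B=983552/265655 C=1536/793] → run A
t=5: vr[A=2048/793 B=983552/265655 C=1536/793] → run C
t=6: vr[A=2048/793 B=983552/265655 C=5605888/2474953] → run C
t=7: vr[A=2048/793 B=983552/265655 C=6417920/2474953 E=2048/793] → run A
t=8: vr[B=983552/265655 C=6417920/2474953 E=2048/793] → run E
t=9: vr[B=983552/265655 C=6417920/2474953 E=1498112/265655] → run C
t=10: vr[B=983552/265655 C=7229952/2474953 E=1498112/265655] → run C
t=11: vr[B=983552/265655 C=8041984/2474953 E=1498112/265655] → run C
t=12: vr[B=983552/265655 E=1498112/265655] → run B
t=13: vr[B=1795584/265655 E=1498112/265655] → run E
t=14: vr[B=1795584/265655 E=2310144/265655] → run B
t=15: vr[B=2607616/265655 E=2310144/265655] → run E
t=16: vr[B=2607616/265655 E=3122176/265655] → run B
t=17: vr[E=3122176/265655] → run E
t=18: vr[E=3934208/265655] → run E
t=19: (idle)
t=20: (idle)
t=21: (idle)
t=22: (idle)
t=23: (idle)
t=24: (idle)
t=25: (idle)

completion order = A, C, B, E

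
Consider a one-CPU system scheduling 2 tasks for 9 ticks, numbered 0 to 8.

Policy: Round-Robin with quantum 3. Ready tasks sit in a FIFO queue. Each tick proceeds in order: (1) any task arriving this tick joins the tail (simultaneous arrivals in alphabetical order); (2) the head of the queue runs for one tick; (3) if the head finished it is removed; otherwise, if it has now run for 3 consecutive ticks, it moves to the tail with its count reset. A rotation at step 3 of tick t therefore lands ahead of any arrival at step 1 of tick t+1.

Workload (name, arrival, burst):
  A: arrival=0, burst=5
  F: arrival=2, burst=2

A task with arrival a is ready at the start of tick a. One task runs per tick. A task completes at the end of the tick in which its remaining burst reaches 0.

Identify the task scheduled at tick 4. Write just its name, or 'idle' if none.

running at tick 4 = F

t=0: queue=[A] q_used=0 → run A
t=1: queue=[A] q_used=1 → run A
t=2: queue=[A,F] q_used=2 → run A
t=3: queue=[F,A] q_used=0 → run F
t=4: queue=[F,A] q_used=1 → run F
t=5: queue=[A] q_used=0 → run A
t=6: queue=[A] q_used=1 → run A
t=7: (idle)
t=8: (idle)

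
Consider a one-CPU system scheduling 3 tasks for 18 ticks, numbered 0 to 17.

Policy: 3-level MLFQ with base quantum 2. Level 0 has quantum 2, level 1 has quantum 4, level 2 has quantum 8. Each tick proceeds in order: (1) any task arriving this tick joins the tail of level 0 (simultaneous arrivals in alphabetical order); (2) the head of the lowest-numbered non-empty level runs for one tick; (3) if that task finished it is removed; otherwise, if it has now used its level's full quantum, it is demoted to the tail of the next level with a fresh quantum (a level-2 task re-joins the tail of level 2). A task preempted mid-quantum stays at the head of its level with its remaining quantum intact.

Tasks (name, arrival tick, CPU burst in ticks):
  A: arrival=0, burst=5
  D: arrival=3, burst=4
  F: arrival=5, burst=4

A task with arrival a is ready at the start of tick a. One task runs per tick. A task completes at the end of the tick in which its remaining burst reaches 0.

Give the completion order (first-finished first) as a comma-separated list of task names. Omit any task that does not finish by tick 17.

t=0: L0/L1/L2 = A/-/- → run A
t=1: L0/L1/L2 = A/-/- → run A
t=2: L0/L1/L2 = -/A/- → run A
t=3: L0/L1/L2 = D/A/- → run D
t=4: L0/L1/L2 = D/A/- → run D
t=5: L0/L1/L2 = F/AD/- → run F
t=6: L0/L1/L2 = F/AD/- → run F
t=7: L0/L1/L2 = -/ADF/- → run A
t=8: L0/L1/L2 = -/ADF/- → run A
t=9: L0/L1/L2 = -/DF/- → run D
t=10: L0/L1/L2 = -/DF/- → run D
t=11: L0/L1/L2 = -/F/- → run F
t=12: L0/L1/L2 = -/F/- → run F
t=13: (idle)
t=14: (idle)
t=15: (idle)
t=16: (idle)
t=17: (idle)

completion order = A, D, F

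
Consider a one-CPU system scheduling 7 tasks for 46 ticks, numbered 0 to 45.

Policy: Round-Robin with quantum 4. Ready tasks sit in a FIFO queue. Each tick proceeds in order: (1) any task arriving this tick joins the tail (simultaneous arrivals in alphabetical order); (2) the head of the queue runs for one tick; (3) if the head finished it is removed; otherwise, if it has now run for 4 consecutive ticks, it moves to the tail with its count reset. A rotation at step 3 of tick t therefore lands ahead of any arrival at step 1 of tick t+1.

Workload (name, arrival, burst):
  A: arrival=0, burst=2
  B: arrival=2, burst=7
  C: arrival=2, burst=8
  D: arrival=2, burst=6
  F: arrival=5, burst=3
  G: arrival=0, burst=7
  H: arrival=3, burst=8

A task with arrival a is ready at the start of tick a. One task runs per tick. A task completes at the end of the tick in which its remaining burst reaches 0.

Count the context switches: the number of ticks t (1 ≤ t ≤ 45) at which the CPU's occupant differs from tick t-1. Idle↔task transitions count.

context switches = 12

t=0: queue=[A,G] q_used=0 → run A
t=1: queue=[A,G] q_used=1 → run A
t=2: queue=[G,B,C,D] q_used=0 → run G
t=3: queue=[G,B,C,D,H] q_used=1 → run G
t=4: queue=[G,B,C,D,H] q_used=2 → run G
t=5: queue=[G,B,C,D,H,F] q_used=3 → run G
t=6: queue=[B,C,D,H,F,G] q_used=0 → run B
t=7: queue=[B,C,D,H,F,G] q_used=1 → run B
t=8: queue=[B,C,D,H,F,G] q_used=2 → run B
t=9: queue=[B,C,D,H,F,G] q_used=3 → run B
t=10: queue=[C,D,H,F,G,B] q_used=0 → run C
t=11: queue=[C,D,H,F,G,B] q_used=1 → run C
t=12: queue=[C,D,H,F,G,B] q_used=2 → run C
t=13: queue=[C,D,H,F,G,B] q_used=3 → run C
t=14: queue=[D,H,F,G,B,C] q_used=0 → run D
t=15: queue=[D,H,F,G,B,C] q_used=1 → run D
t=16: queue=[D,H,F,G,B,C] q_used=2 → run D
t=17: queue=[D,H,F,G,B,C] q_used=3 → run D
t=18: queue=[H,F,G,B,C,D] q_used=0 → run H
t=19: queue=[H,F,G,B,C,D] q_used=1 → run H
t=20: queue=[H,F,G,B,C,D] q_used=2 → run H
t=21: queue=[H,F,G,B,C,D] q_used=3 → run H
t=22: queue=[F,G,B,C,D,H] q_used=0 → run F
t=23: queue=[F,G,B,C,D,H] q_used=1 → run F
t=24: queue=[F,G,B,C,D,H] q_used=2 → run F
t=25: queue=[G,B,C,D,H] q_used=0 → run G
t=26: queue=[G,B,C,D,H] q_used=1 → run G
t=27: queue=[G,B,C,D,H] q_used=2 → run G
t=28: queue=[B,C,D,H] q_used=0 → run B
t=29: queue=[B,C,D,H] q_used=1 → run B
t=30: queue=[B,C,D,H] q_used=2 → run B
t=31: queue=[C,D,H] q_used=0 → run C
t=32: queue=[C,D,H] q_used=1 → run C
t=33: queue=[C,D,H] q_used=2 → run C
t=34: queue=[C,D,H] q_used=3 → run C
t=35: queue=[D,H] q_used=0 → run D
t=36: queue=[D,H] q_used=1 → run D
t=37: queue=[H] q_used=0 → run H
t=38: queue=[H] q_used=1 → run H
t=39: queue=[H] q_used=2 → run H
t=40: queue=[H] q_used=3 → run H
t=41: (idle)
t=42: (idle)
t=43: (idle)
t=44: (idle)
t=45: (idle)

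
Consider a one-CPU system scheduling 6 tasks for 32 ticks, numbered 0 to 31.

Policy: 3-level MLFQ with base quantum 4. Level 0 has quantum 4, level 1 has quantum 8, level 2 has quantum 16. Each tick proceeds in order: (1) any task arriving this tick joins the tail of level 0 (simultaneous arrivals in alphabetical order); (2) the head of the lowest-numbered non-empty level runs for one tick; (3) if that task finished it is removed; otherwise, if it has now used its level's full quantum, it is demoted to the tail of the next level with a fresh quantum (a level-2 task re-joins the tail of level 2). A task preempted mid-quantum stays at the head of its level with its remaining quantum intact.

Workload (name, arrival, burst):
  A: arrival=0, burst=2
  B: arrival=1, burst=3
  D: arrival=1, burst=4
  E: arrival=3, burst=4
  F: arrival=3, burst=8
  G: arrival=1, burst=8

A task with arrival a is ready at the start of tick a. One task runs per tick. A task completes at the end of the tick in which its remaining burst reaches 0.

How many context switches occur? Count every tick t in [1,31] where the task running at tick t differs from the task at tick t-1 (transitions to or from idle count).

t=0: L0/L1/L2 = A/-/- → run A
t=1: L0/L1/L2 = ABDG/-/- → run A
t=2: L0/L1/L2 = BDG/-/- → run B
t=3: L0/L1/L2 = BDGEF/-/- → run B
t=4: L0/L1/L2 = BDGEF/-/- → run B
t=5: L0/L1/L2 = DGEF/-/- → run D
t=6: L0/L1/L2 = DGEF/-/- → run D
t=7: L0/L1/L2 = DGEF/-/- → run D
t=8: L0/L1/L2 = DGEF/-/- → run D
t=9: L0/L1/L2 = GEF/-/- → run G
t=10: L0/L1/L2 = GEF/-/- → run G
t=11: L0/L1/L2 = GEF/-/- → run G
t=12: L0/L1/L2 = GEF/-/- → run G
t=13: L0/L1/L2 = EF/G/- → run E
t=14: L0/L1/L2 = EF/G/- → run E
t=15: L0/L1/L2 = EF/G/- → run E
t=16: L0/L1/L2 = EF/G/- → run E
t=17: L0/L1/L2 = F/G/- → run F
t=18: L0/L1/L2 = F/G/- → run F
t=19: L0/L1/L2 = F/G/- → run F
t=20: L0/L1/L2 = F/G/- → run F
t=21: L0/L1/L2 = -/GF/- → run G
t=22: L0/L1/L2 = -/GF/- → run G
t=23: L0/L1/L2 = -/GF/- → run G
t=24: L0/L1/L2 = -/GF/- → run G
t=25: L0/L1/L2 = -/F/- → run F
t=26: L0/L1/L2 = -/F/- → run F
t=27: L0/L1/L2 = -/F/- → run F
t=28: L0/L1/L2 = -/F/- → run F
t=29: (idle)
t=30: (idle)
t=31: (idle)

context switches = 8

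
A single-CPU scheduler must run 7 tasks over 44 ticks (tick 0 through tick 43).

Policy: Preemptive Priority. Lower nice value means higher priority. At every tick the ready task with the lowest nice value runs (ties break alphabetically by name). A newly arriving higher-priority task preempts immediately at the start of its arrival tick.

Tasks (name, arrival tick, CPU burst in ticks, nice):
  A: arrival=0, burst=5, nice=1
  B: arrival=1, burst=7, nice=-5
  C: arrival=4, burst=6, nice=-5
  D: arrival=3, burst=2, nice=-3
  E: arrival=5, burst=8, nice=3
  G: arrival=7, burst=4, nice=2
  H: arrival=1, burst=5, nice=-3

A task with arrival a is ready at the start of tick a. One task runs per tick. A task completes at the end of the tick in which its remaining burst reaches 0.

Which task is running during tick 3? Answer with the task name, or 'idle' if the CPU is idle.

t=0: ready={A} → run A
t=1: ready={A,B,H} → run B
t=2: ready={A,B,H} → run B
t=3: ready={A,B,D,H} → run B
t=4: ready={A,B,C,D,H} → run B
t=5: ready={A,B,C,D,E,H} → run B
t=6: ready={A,B,C,D,E,H} → run B
t=7: ready={A,B,C,D,E,G,H} → run B
t=8: ready={A,C,D,E,G,H} → run C
t=9: ready={A,C,D,E,G,H} → run C
t=10: ready={A,C,D,E,G,H} → run C
t=11: ready={A,C,D,E,G,H} → run C
t=12: ready={A,C,D,E,G,H} → run C
t=13: ready={A,C,D,E,G,H} → run C
t=14: ready={A,D,E,G,H} → run D
t=15: ready={A,D,E,G,H} → run D
t=16: ready={A,E,G,H} → run H
t=17: ready={A,E,G,H} → run H
t=18: ready={A,E,G,H} → run H
t=19: ready={A,E,G,H} → run H
t=20: ready={A,E,G,H} → run H
t=21: ready={A,E,G} → run A
t=22: ready={A,E,G} → run A
t=23: ready={A,E,G} → run A
t=24: ready={A,E,G} → run A
t=25: ready={E,G} → run G
t=26: ready={E,G} → run G
t=27: ready={E,G} → run G
t=28: ready={E,G} → run G
t=29: ready={E} → run E
t=30: ready={E} → run E
t=31: ready={E} → run E
t=32: ready={E} → run E
t=33: ready={E} → run E
t=34: ready={E} → run E
t=35: ready={E} → run E
t=36: ready={E} → run E
t=37: (idle)
t=38: (idle)
t=39: (idle)
t=40: (idle)
t=41: (idle)
t=42: (idle)
t=43: (idle)

running at tick 3 = B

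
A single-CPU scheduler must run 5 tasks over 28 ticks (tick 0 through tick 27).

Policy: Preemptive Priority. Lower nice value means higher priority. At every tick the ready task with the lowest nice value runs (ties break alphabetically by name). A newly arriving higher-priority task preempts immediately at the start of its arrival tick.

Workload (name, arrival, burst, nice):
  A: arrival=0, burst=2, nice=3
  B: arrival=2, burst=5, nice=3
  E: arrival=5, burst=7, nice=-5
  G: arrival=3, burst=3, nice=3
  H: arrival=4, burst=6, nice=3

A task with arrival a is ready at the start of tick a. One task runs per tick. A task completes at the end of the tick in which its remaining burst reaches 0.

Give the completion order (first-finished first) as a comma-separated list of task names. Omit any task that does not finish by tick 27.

t=0: ready={A} → run A
t=1: ready={A} → run A
t=2: ready={B} → run B
t=3: ready={B,G} → run B
t=4: ready={B,G,H} → run B
t=5: ready={B,E,G,H} → run E
t=6: ready={B,E,G,H} → run E
t=7: ready={B,E,G,H} → run E
t=8: ready={B,E,G,H} → run E
t=9: ready={B,E,G,H} → run E
t=10: ready={B,E,G,H} → run E
t=11: ready={B,E,G,H} → run E
t=12: ready={B,G,H} → run B
t=13: ready={B,G,H} → run B
t=14: ready={G,H} → run G
t=15: ready={G,H} → run G
t=16: ready={G,H} → run G
t=17: ready={H} → run H
t=18: ready={H} → run H
t=19: ready={H} → run H
t=20: ready={H} → run H
t=21: ready={H} → run H
t=22: ready={H} → run H
t=23: (idle)
t=24: (idle)
t=25: (idle)
t=26: (idle)
t=27: (idle)

completion order = A, E, B, G, H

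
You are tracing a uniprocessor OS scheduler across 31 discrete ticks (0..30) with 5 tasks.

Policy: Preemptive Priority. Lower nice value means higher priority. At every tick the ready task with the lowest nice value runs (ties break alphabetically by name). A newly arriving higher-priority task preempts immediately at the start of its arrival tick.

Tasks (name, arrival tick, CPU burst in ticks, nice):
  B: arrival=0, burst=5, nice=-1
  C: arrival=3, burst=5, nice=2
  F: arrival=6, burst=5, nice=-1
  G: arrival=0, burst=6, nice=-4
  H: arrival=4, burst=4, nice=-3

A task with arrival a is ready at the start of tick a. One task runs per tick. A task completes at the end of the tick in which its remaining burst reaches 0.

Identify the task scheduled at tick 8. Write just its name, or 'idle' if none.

t=0: ready={B,G} → run G
t=1: ready={B,G} → run G
t=2: ready={B,G} → run G
t=3: ready={B,C,G} → run G
t=4: ready={B,C,G,H} → run G
t=5: ready={B,C,G,H} → run G
t=6: ready={B,C,F,H} → run H
t=7: ready={B,C,F,H} → run H
t=8: ready={B,C,F,H} → run H
t=9: ready={B,C,F,H} → run H
t=10: ready={B,C,F} → run B
t=11: ready={B,C,F} → run B
t=12: ready={B,C,F} → run B
t=13: ready={B,C,F} → run B
t=14: ready={B,C,F} → run B
t=15: ready={C,F} → run F
t=16: ready={C,F} → run F
t=17: ready={C,F} → run F
t=18: ready={C,F} → run F
t=19: ready={C,F} → run F
t=20: ready={C} → run C
t=21: ready={C} → run C
t=22: ready={C} → run C
t=23: ready={C} → run C
t=24: ready={C} → run C
t=25: (idle)
t=26: (idle)
t=27: (idle)
t=28: (idle)
t=29: (idle)
t=30: (idle)

running at tick 8 = H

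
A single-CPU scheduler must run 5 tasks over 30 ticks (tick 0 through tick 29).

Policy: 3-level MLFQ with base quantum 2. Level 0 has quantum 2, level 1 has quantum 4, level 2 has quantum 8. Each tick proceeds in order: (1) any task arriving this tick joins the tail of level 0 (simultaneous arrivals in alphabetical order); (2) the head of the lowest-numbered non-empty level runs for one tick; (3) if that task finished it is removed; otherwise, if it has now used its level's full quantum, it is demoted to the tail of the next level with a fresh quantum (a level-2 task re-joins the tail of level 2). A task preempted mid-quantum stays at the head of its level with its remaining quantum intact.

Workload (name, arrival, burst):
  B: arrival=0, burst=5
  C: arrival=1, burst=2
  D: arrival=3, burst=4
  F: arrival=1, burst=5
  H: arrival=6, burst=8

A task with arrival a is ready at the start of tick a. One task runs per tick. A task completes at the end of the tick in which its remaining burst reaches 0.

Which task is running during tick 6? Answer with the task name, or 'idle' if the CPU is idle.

t=0: L0/L1/L2 = B/-/- → run B
t=1: L0/L1/L2 = BCF/-/- → run B
t=2: L0/L1/L2 = CF/B/- → run C
t=3: L0/L1/L2 = CFD/B/- → run C
t=4: L0/L1/L2 = FD/B/- → run F
t=5: L0/L1/L2 = FD/B/- → run F
t=6: L0/L1/L2 = DH/BF/- → run D
t=7: L0/L1/L2 = DH/BF/- → run D
t=8: L0/L1/L2 = H/BFD/- → run H
t=9: L0/L1/L2 = H/BFD/- → run H
t=10: L0/L1/L2 = -/BFDH/- → run B
t=11: L0/L1/L2 = -/BFDH/- → run B
t=12: L0/L1/L2 = -/BFDH/- → run B
t=13: L0/L1/L2 = -/FDH/- → run F
t=14: L0/L1/L2 = -/FDH/- → run F
t=15: L0/L1/L2 = -/FDH/- → run F
t=16: L0/L1/L2 = -/DH/- → run D
t=17: L0/L1/L2 = -/DH/- → run D
t=18: L0/L1/L2 = -/H/- → run H
t=19: L0/L1/L2 = -/H/- → run H
t=20: L0/L1/L2 = -/H/- → run H
t=21: L0/L1/L2 = -/H/- → run H
t=22: L0/L1/L2 = -/-/H → run H
t=23: L0/L1/L2 = -/-/H → run H
t=24: (idle)
t=25: (idle)
t=26: (idle)
t=27: (idle)
t=28: (idle)
t=29: (idle)

running at tick 6 = D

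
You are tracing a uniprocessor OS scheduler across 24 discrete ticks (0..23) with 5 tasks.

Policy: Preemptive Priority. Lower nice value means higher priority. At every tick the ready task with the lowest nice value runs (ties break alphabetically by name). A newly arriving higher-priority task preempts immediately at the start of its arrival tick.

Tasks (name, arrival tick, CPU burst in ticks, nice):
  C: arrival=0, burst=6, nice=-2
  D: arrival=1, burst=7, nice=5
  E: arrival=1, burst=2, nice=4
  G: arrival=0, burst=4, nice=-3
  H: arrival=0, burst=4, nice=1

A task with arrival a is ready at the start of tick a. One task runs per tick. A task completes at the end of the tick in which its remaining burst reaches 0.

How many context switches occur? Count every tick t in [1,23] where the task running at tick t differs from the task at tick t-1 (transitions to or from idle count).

context switches = 5

t=0: ready={C,G,H} → run G
t=1: ready={C,D,E,G,H} → run G
t=2: ready={C,D,E,G,H} → run G
t=3: ready={C,D,E,G,H} → run G
t=4: ready={C,D,E,H} → run C
t=5: ready={C,D,E,H} → run C
t=6: ready={C,D,E,H} → run C
t=7: ready={C,D,E,H} → run C
t=8: ready={C,D,E,H} → run C
t=9: ready={C,D,E,H} → run C
t=10: ready={D,E,H} → run H
t=11: ready={D,E,H} → run H
t=12: ready={D,E,H} → run H
t=13: ready={D,E,H} → run H
t=14: ready={D,E} → run E
t=15: ready={D,E} → run E
t=16: ready={D} → run D
t=17: ready={D} → run D
t=18: ready={D} → run D
t=19: ready={D} → run D
t=20: ready={D} → run D
t=21: ready={D} → run D
t=22: ready={D} → run D
t=23: (idle)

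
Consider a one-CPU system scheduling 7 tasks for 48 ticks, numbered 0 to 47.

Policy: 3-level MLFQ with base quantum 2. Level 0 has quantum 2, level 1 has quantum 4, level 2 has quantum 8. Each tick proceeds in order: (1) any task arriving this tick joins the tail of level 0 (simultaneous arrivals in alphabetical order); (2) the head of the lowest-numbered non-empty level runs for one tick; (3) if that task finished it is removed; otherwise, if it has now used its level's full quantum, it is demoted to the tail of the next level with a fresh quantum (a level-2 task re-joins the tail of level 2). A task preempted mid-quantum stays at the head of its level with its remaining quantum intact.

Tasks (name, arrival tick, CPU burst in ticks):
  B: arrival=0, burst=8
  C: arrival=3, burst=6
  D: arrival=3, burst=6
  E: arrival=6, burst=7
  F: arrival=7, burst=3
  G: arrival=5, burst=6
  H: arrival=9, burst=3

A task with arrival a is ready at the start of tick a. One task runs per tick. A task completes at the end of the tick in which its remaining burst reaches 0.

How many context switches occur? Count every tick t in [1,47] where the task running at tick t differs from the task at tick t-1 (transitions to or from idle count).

t=0: L0/L1/L2 = B/-/- → run B
t=1: L0/L1/L2 = B/-/- → run B
t=2: L0/L1/L2 = -/B/- → run B
t=3: L0/L1/L2 = CD/B/- → run C
t=4: L0/L1/L2 = CD/B/- → run C
t=5: L0/L1/L2 = DG/BC/- → run D
t=6: L0/L1/L2 = DGE/BC/- → run D
t=7: L0/L1/L2 = GEF/BCD/- → run G
t=8: L0/L1/L2 = GEF/BCD/- → run G
t=9: L0/L1/L2 = EFH/BCDG/- → run E
t=10: L0/L1/L2 = EFH/BCDG/- → run E
t=11: L0/L1/L2 = FH/BCDGE/- → run F
t=12: L0/L1/L2 = FH/BCDGE/- → run F
t=13: L0/L1/L2 = H/BCDGEF/- → run H
t=14: L0/L1/L2 = H/BCDGEF/- → run H
t=15: L0/L1/L2 = -/BCDGEFH/- → run B
t=16: L0/L1/L2 = -/BCDGEFH/- → run B
t=17: L0/L1/L2 = -/BCDGEFH/- → run B
t=18: L0/L1/L2 = -/CDGEFH/B → run C
t=19: L0/L1/L2 = -/CDGEFH/B → run C
t=20: L0/L1/L2 = -/CDGEFH/B → run C
t=21: L0/L1/L2 = -/CDGEFH/B → run C
t=22: L0/L1/L2 = -/DGEFH/B → run D
t=23: L0/L1/L2 = -/DGEFH/B → run D
t=24: L0/L1/L2 = -/DGEFH/B → run D
t=25: L0/L1/L2 = -/DGEFH/B → run D
t=26: L0/L1/L2 = -/GEFH/B → run G
t=27: L0/L1/L2 = -/GEFH/B → run G
t=28: L0/L1/L2 = -/GEFH/B → run G
t=29: L0/L1/L2 = -/GEFH/B → run G
t=30: L0/L1/L2 = -/EFH/B → run E
t=31: L0/L1/L2 = -/EFH/B → run E
t=32: L0/L1/L2 = -/EFH/B → run E
t=33: L0/L1/L2 = -/EFH/B → run E
t=34: L0/L1/L2 = -/FH/BE → run F
t=35: L0/L1/L2 = -/H/BE → run H
t=36: L0/L1/L2 = -/-/BE → run B
t=37: L0/L1/L2 = -/-/BE → run B
t=38: L0/L1/L2 = -/-/E → run E
t=39: (idle)
t=40: (idle)
t=41: (idle)
t=42: (idle)
t=43: (idle)
t=44: (idle)
t=45: (idle)
t=46: (idle)
t=47: (idle)

context switches = 16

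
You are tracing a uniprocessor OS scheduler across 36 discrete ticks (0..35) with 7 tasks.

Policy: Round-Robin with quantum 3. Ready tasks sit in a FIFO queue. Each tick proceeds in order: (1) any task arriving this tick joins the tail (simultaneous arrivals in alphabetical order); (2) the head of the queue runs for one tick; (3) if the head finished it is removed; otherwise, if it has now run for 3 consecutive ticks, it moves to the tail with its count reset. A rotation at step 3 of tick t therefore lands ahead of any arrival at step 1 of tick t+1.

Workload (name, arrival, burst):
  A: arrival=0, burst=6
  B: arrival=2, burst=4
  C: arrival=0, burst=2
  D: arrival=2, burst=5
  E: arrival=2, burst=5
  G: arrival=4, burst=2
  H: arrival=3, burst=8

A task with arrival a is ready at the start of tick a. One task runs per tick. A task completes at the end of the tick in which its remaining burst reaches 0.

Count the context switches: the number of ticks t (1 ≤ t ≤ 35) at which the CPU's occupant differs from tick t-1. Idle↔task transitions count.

context switches = 12

t=0: queue=[A,C] q_used=0 → run A
t=1: queue=[A,C] q_used=1 → run A
t=2: queue=[A,C,B,D,E] q_used=2 → run A
t=3: queue=[C,B,D,E,A,H] q_used=0 → run C
t=4: queue=[C,B,D,E,A,H,G] q_used=1 → run C
t=5: queue=[B,D,E,A,H,G] q_used=0 → run B
t=6: queue=[B,D,E,A,H,G] q_used=1 → run B
t=7: queue=[B,D,E,A,H,G] q_used=2 → run B
t=8: queue=[D,E,A,H,G,B] q_used=0 → run D
t=9: queue=[D,E,A,H,G,B] q_used=1 → run D
t=10: queue=[D,E,A,H,G,B] q_used=2 → run D
t=11: queue=[E,A,H,G,B,D] q_used=0 → run E
t=12: queue=[E,A,H,G,B,D] q_used=1 → run E
t=13: queue=[E,A,H,G,B,D] q_used=2 → run E
t=14: queue=[A,H,G,B,D,E] q_used=0 → run A
t=15: queue=[A,H,G,B,D,E] q_used=1 → run A
t=16: queue=[A,H,G,B,D,E] q_used=2 → run A
t=17: queue=[H,G,B,D,E] q_used=0 → run H
t=18: queue=[H,G,B,D,E] q_used=1 → run H
t=19: queue=[H,G,B,D,E] q_used=2 → run H
t=20: queue=[G,B,D,E,H] q_used=0 → run G
t=21: queue=[G,B,D,E,H] q_used=1 → run G
t=22: queue=[B,D,E,H] q_used=0 → run B
t=23: queue=[D,E,H] q_used=0 → run D
t=24: queue=[D,E,H] q_used=1 → run D
t=25: queue=[E,H] q_used=0 → run E
t=26: queue=[E,H] q_used=1 → run E
t=27: queue=[H] q_used=0 → run H
t=28: queue=[H] q_used=1 → run H
t=29: queue=[H] q_used=2 → run H
t=30: queue=[H] q_used=0 → run H
t=31: queue=[H] q_used=1 → run H
t=32: (idle)
t=33: (idle)
t=34: (idle)
t=35: (idle)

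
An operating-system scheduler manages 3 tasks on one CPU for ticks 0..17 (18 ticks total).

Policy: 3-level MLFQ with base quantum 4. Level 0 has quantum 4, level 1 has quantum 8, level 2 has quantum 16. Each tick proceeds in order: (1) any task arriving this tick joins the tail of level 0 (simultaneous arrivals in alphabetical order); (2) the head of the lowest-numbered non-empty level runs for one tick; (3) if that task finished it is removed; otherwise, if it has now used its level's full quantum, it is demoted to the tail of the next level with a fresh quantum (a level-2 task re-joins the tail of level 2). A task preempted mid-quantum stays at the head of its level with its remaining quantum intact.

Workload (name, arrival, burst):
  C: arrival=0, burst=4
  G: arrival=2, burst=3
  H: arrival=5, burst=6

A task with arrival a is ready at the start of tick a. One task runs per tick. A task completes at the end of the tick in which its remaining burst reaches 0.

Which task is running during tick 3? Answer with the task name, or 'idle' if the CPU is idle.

t=0: L0/L1/L2 = C/-/- → run C
t=1: L0/L1/L2 = C/-/- → run C
t=2: L0/L1/L2 = CG/-/- → run C
t=3: L0/L1/L2 = CG/-/- → run C
t=4: L0/L1/L2 = G/-/- → run G
t=5: L0/L1/L2 = GH/-/- → run G
t=6: L0/L1/L2 = GH/-/- → run G
t=7: L0/L1/L2 = H/-/- → run H
t=8: L0/L1/L2 = H/-/- → run H
t=9: L0/L1/L2 = H/-/- → run H
t=10: L0/L1/L2 = H/-/- → run H
t=11: L0/L1/L2 = -/H/- → run H
t=12: L0/L1/L2 = -/H/- → run H
t=13: (idle)
t=14: (idle)
t=15: (idle)
t=16: (idle)
t=17: (idle)

running at tick 3 = C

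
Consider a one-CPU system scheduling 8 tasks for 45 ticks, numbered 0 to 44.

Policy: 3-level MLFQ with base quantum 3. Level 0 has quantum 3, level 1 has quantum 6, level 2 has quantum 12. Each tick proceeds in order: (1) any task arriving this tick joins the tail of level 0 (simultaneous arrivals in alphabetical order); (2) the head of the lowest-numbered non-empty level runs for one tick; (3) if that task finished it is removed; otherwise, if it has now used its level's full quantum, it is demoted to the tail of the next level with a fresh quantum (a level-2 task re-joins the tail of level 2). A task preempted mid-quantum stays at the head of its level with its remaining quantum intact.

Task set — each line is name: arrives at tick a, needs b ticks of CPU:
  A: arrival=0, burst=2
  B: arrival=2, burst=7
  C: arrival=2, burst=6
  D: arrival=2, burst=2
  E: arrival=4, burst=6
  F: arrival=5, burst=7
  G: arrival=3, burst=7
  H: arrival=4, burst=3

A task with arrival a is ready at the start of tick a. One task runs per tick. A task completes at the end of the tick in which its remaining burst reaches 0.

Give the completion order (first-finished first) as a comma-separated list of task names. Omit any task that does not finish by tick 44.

completion order = A, D, H, B, C, G, E, F

t=0: L0/L1/L2 = A/-/- → run A
t=1: L0/L1/L2 = A/-/- → run A
t=2: L0/L1/L2 = BCD/-/- → run B
t=3: L0/L1/L2 = BCDG/-/- → run B
t=4: L0/L1/L2 = BCDGEH/-/- → run B
t=5: L0/L1/L2 = CDGEHF/B/- → run C
t=6: L0/L1/L2 = CDGEHF/B/- → run C
t=7: L0/L1/L2 = CDGEHF/B/- → run C
t=8: L0/L1/L2 = DGEHF/BC/- → run D
t=9: L0/L1/L2 = DGEHF/BC/- → run D
t=10: L0/L1/L2 = GEHF/BC/- → run G
t=11: L0/L1/L2 = GEHF/BC/- → run G
t=12: L0/L1/L2 = GEHF/BC/- → run G
t=13: L0/L1/L2 = EHF/BCG/- → run E
t=14: L0/L1/L2 = EHF/BCG/- → run E
t=15: L0/L1/L2 = EHF/BCG/- → run E
t=16: L0/L1/L2 = HF/BCGE/- → run H
t=17: L0/L1/L2 = HF/BCGE/- → run H
t=18: L0/L1/L2 = HF/BCGE/- → run H
t=19: L0/L1/L2 = F/BCGE/- → run F
t=20: L0/L1/L2 = F/BCGE/- → run F
t=21: L0/L1/L2 = F/BCGE/- → run F
t=22: L0/L1/L2 = -/BCGEF/- → run B
t=23: L0/L1/L2 = -/BCGEF/- → run B
t=24: L0/L1/L2 = -/BCGEF/- → run B
t=25: L0/L1/L2 = -/BCGEF/- → run B
t=26: L0/L1/L2 = -/CGEF/- → run C
t=27: L0/L1/L2 = -/CGEF/- → run C
t=28: L0/L1/L2 = -/CGEF/- → run C
t=29: L0/L1/L2 = -/GEF/- → run G
t=30: L0/L1/L2 = -/GEF/- → run G
t=31: L0/L1/L2 = -/GEF/- → run G
t=32: L0/L1/L2 = -/GEF/- → run G
t=33: L0/L1/L2 = -/EF/- → run E
t=34: L0/L1/L2 = -/EF/- → run E
t=35: L0/L1/L2 = -/EF/- → run E
t=36: L0/L1/L2 = -/F/- → run F
t=37: L0/L1/L2 = -/F/- → run F
t=38: L0/L1/L2 = -/F/- → run F
t=39: L0/L1/L2 = -/F/- → run F
t=40: (idle)
t=41: (idle)
t=42: (idle)
t=43: (idle)
t=44: (idle)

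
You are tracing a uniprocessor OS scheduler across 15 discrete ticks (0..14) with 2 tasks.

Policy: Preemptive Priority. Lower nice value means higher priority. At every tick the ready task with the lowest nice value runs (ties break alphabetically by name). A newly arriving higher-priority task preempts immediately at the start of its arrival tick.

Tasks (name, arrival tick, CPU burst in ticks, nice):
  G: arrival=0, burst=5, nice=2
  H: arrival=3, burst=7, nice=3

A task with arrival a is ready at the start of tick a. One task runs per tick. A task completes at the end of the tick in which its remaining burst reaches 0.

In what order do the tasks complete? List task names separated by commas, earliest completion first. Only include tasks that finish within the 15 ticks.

t=0: ready={G} → run G
t=1: ready={G} → run G
t=2: ready={G} → run G
t=3: ready={G,H} → run G
t=4: ready={G,H} → run G
t=5: ready={H} → run H
t=6: ready={H} → run H
t=7: ready={H} → run H
t=8: ready={H} → run H
t=9: ready={H} → run H
t=10: ready={H} → run H
t=11: ready={H} → run H
t=12: (idle)
t=13: (idle)
t=14: (idle)

completion order = G, H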